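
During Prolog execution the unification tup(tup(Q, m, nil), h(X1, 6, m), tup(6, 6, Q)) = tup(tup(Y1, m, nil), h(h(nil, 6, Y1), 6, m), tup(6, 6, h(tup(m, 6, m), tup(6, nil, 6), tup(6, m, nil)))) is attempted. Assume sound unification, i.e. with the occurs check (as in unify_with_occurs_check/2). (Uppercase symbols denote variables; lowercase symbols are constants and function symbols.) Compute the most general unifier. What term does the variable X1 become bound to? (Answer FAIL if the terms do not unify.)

Decompose tup/3: tup(Q, m, nil) = tup(Y1, m, nil),  h(X1, 6, m) = h(h(nil, 6, Y1), 6, m),  tup(6, 6, Q) = tup(6, 6, h(tup(m, 6, m), tup(6, nil, 6), tup(6, m, nil))).
Decompose tup/3: Q = Y1,  m = m,  nil = nil.
Bind Q := Y1; substituting into the one remaining equation that mentions Q gives: tup(6, 6, Y1) = tup(6, 6, h(tup(m, 6, m), tup(6, nil, 6), tup(6, m, nil))).
Delete trivial equation m = m.
Delete trivial equation nil = nil.
Decompose h/3: X1 = h(nil, 6, Y1),  6 = 6,  m = m.
Bind X1 := h(nil, 6, Y1); no other remaining equation mentions X1.
Delete trivial equation 6 = 6.
Delete trivial equation m = m.
Decompose tup/3: 6 = 6,  6 = 6,  Y1 = h(tup(m, 6, m), tup(6, nil, 6), tup(6, m, nil)).
Delete trivial equation 6 = 6.
Delete trivial equation 6 = 6.
Bind Y1 := h(tup(m, 6, m), tup(6, nil, 6), tup(6, m, nil)). Substituting into the earlier bindings gives Q := h(tup(m, 6, m), tup(6, nil, 6), tup(6, m, nil)), X1 := h(nil, 6, h(tup(m, 6, m), tup(6, nil, 6), tup(6, m, nil))).
MGU = { Q = h(tup(m, 6, m), tup(6, nil, 6), tup(6, m, nil)), X1 = h(nil, 6, h(tup(m, 6, m), tup(6, nil, 6), tup(6, m, nil))), Y1 = h(tup(m, 6, m), tup(6, nil, 6), tup(6, m, nil)) }, so X1 = h(nil, 6, h(tup(m, 6, m), tup(6, nil, 6), tup(6, m, nil))).

h(nil, 6, h(tup(m, 6, m), tup(6, nil, 6), tup(6, m, nil)))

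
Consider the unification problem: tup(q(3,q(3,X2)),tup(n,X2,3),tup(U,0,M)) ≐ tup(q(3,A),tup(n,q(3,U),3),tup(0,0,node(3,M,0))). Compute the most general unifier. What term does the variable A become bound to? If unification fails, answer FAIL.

FAIL

Decompose tup/3: q(3,q(3,X2)) ≐ q(3,A),  tup(n,X2,3) ≐ tup(n,q(3,U),3),  tup(U,0,M) ≐ tup(0,0,node(3,M,0)).
Decompose q/2: 3 ≐ 3,  q(3,X2) ≐ A.
Delete trivial equation 3 ≐ 3.
Bind A := q(3,X2); no other remaining equation mentions A.
Decompose tup/3: n ≐ n,  X2 ≐ q(3,U),  3 ≐ 3.
Delete trivial equation n ≐ n.
Bind X2 := q(3,U); no other remaining equation mentions X2. Substituting into the earlier binding gives A := q(3,q(3,U)).
Delete trivial equation 3 ≐ 3.
Decompose tup/3: U ≐ 0,  0 ≐ 0,  M ≐ node(3,M,0).
Bind U := 0; no other remaining equation mentions U. Substituting into the earlier bindings gives A := q(3,q(3,0)), X2 := q(3,0).
Delete trivial equation 0 ≐ 0.
Occurs check fails: M occurs in node(3,M,0); the equation M ≐ node(3,M,0) has no finite solution.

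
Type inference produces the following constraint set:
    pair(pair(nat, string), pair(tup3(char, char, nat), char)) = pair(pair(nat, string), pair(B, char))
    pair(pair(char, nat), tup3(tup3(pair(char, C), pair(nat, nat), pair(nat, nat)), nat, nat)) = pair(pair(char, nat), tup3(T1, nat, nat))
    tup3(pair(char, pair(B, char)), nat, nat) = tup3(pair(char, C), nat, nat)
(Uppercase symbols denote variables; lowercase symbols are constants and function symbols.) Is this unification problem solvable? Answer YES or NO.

Decompose pair/2: pair(nat, string) = pair(nat, string),  pair(tup3(char, char, nat), char) = pair(B, char).
Delete trivial equation pair(nat, string) = pair(nat, string).
Decompose pair/2: tup3(char, char, nat) = B,  char = char.
Bind B := tup3(char, char, nat); substituting into the one remaining equation that mentions B gives: tup3(pair(char, pair(tup3(char, char, nat), char)), nat, nat) = tup3(pair(char, C), nat, nat).
Delete trivial equation char = char.
Decompose pair/2: pair(char, nat) = pair(char, nat),  tup3(tup3(pair(char, C), pair(nat, nat), pair(nat, nat)), nat, nat) = tup3(T1, nat, nat).
Delete trivial equation pair(char, nat) = pair(char, nat).
Decompose tup3/3: tup3(pair(char, C), pair(nat, nat), pair(nat, nat)) = T1,  nat = nat,  nat = nat.
Bind T1 := tup3(pair(char, C), pair(nat, nat), pair(nat, nat)); no other remaining equation mentions T1.
Delete trivial equation nat = nat.
Delete trivial equation nat = nat.
Decompose tup3/3: pair(char, pair(tup3(char, char, nat), char)) = pair(char, C),  nat = nat,  nat = nat.
Decompose pair/2: char = char,  pair(tup3(char, char, nat), char) = C.
Delete trivial equation char = char.
Bind C := pair(tup3(char, char, nat), char); no other remaining equation mentions C. Substituting into the earlier binding gives T1 := tup3(pair(char, pair(tup3(char, char, nat), char)), pair(nat, nat), pair(nat, nat)).
Delete trivial equation nat = nat.
Delete trivial equation nat = nat.
No equations remain and no clash or occurs-check failure arose, so a unifier exists.

YES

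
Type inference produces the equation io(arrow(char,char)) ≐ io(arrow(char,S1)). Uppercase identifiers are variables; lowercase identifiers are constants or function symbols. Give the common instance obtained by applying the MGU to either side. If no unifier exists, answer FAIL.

Decompose io/1: arrow(char,char) ≐ arrow(char,S1).
Decompose arrow/2: char ≐ char,  char ≐ S1.
Delete trivial equation char ≐ char.
Bind S1 := char.
Applying the MGU to either side gives io(arrow(char,char)).

io(arrow(char,char))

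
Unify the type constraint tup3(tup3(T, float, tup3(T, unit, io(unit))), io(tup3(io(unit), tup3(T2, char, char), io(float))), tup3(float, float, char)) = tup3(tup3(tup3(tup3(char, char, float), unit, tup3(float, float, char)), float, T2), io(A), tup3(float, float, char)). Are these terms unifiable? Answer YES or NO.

YES

Decompose tup3/3: tup3(T, float, tup3(T, unit, io(unit))) = tup3(tup3(tup3(char, char, float), unit, tup3(float, float, char)), float, T2),  io(tup3(io(unit), tup3(T2, char, char), io(float))) = io(A),  tup3(float, float, char) = tup3(float, float, char).
Decompose tup3/3: T = tup3(tup3(char, char, float), unit, tup3(float, float, char)),  float = float,  tup3(T, unit, io(unit)) = T2.
Bind T := tup3(tup3(char, char, float), unit, tup3(float, float, char)); substituting into the one remaining equation that mentions T gives: tup3(tup3(tup3(char, char, float), unit, tup3(float, float, char)), unit, io(unit)) = T2.
Delete trivial equation float = float.
Bind T2 := tup3(tup3(tup3(char, char, float), unit, tup3(float, float, char)), unit, io(unit)); substituting into the one remaining equation that mentions T2 gives: io(tup3(io(unit), tup3(tup3(tup3(tup3(char, char, float), unit, tup3(float, float, char)), unit, io(unit)), char, char), io(float))) = io(A).
Decompose io/1: tup3(io(unit), tup3(tup3(tup3(tup3(char, char, float), unit, tup3(float, float, char)), unit, io(unit)), char, char), io(float)) = A.
Bind A := tup3(io(unit), tup3(tup3(tup3(tup3(char, char, float), unit, tup3(float, float, char)), unit, io(unit)), char, char), io(float)); no other remaining equation mentions A.
Delete trivial equation tup3(float, float, char) = tup3(float, float, char).
No equations remain and no clash or occurs-check failure arose, so a unifier exists.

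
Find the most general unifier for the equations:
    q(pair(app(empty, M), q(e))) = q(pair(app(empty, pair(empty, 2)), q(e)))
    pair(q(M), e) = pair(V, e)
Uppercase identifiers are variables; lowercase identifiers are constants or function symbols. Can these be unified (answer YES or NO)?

Decompose q/1: pair(app(empty, M), q(e)) = pair(app(empty, pair(empty, 2)), q(e)).
Decompose pair/2: app(empty, M) = app(empty, pair(empty, 2)),  q(e) = q(e).
Decompose app/2: empty = empty,  M = pair(empty, 2).
Delete trivial equation empty = empty.
Bind M := pair(empty, 2); substituting into the one remaining equation that mentions M gives: pair(q(pair(empty, 2)), e) = pair(V, e).
Delete trivial equation q(e) = q(e).
Decompose pair/2: q(pair(empty, 2)) = V,  e = e.
Bind V := q(pair(empty, 2)); no other remaining equation mentions V.
Delete trivial equation e = e.
No equations remain and no clash or occurs-check failure arose, so a unifier exists.

YES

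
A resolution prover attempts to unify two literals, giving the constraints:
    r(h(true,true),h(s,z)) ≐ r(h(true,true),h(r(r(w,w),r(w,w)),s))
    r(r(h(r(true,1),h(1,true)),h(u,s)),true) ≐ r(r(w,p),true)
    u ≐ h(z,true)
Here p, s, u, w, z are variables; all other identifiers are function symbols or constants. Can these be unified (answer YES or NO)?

Decompose r/2: h(true,true) ≐ h(true,true),  h(s,z) ≐ h(r(r(w,w),r(w,w)),s).
Delete trivial equation h(true,true) ≐ h(true,true).
Decompose h/2: s ≐ r(r(w,w),r(w,w)),  z ≐ s.
Bind s := r(r(w,w),r(w,w)); substituting into the 2 remaining equations that mention s gives: z ≐ r(r(w,w),r(w,w)),  r(r(h(r(true,1),h(1,true)),h(u,r(r(w,w),r(w,w)))),true) ≐ r(r(w,p),true).
Bind z := r(r(w,w),r(w,w)); substituting into the one remaining equation that mentions z gives: u ≐ h(r(r(w,w),r(w,w)),true).
Decompose r/2: r(h(r(true,1),h(1,true)),h(u,r(r(w,w),r(w,w)))) ≐ r(w,p),  true ≐ true.
Decompose r/2: h(r(true,1),h(1,true)) ≐ w,  h(u,r(r(w,w),r(w,w))) ≐ p.
Bind w := h(r(true,1),h(1,true)); substituting into the 2 remaining equations that mention w gives: h(u,r(r(h(r(true,1),h(1,true)),h(r(true,1),h(1,true))),r(h(r(true,1),h(1,true)),h(r(true,1),h(1,true))))) ≐ p,  u ≐ h(r(r(h(r(true,1),h(1,true)),h(r(true,1),h(1,true))),r(h(r(true,1),h(1,true)),h(r(true,1),h(1,true)))),true). Substituting into the earlier bindings gives s := r(r(h(r(true,1),h(1,true)),h(r(true,1),h(1,true))),r(h(r(true,1),h(1,true)),h(r(true,1),h(1,true)))), z := r(r(h(r(true,1),h(1,true)),h(r(true,1),h(1,true))),r(h(r(true,1),h(1,true)),h(r(true,1),h(1,true)))).
Bind p := h(u,r(r(h(r(true,1),h(1,true)),h(r(true,1),h(1,true))),r(h(r(true,1),h(1,true)),h(r(true,1),h(1,true))))); no other remaining equation mentions p.
Delete trivial equation true ≐ true.
Bind u := h(r(r(h(r(true,1),h(1,true)),h(r(true,1),h(1,true))),r(h(r(true,1),h(1,true)),h(r(true,1),h(1,true)))),true). Substituting into the earlier binding gives p := h(h(r(r(h(r(true,1),h(1,true)),h(r(true,1),h(1,true))),r(h(r(true,1),h(1,true)),h(r(true,1),h(1,true)))),true),r(r(h(r(true,1),h(1,true)),h(r(true,1),h(1,true))),r(h(r(true,1),h(1,true)),h(r(true,1),h(1,true))))).
No equations remain and no clash or occurs-check failure arose, so a unifier exists.

YES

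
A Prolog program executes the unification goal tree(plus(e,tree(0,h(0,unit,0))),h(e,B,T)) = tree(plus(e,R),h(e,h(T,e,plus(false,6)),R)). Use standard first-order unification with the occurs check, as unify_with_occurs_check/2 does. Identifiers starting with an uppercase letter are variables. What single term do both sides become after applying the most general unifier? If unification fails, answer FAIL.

tree(plus(e,tree(0,h(0,unit,0))),h(e,h(tree(0,h(0,unit,0)),e,plus(false,6)),tree(0,h(0,unit,0))))

Decompose tree/2: plus(e,tree(0,h(0,unit,0))) = plus(e,R),  h(e,B,T) = h(e,h(T,e,plus(false,6)),R).
Decompose plus/2: e = e,  tree(0,h(0,unit,0)) = R.
Delete trivial equation e = e.
Bind R := tree(0,h(0,unit,0)); substituting into the remaining equation gives: h(e,B,T) = h(e,h(T,e,plus(false,6)),tree(0,h(0,unit,0))).
Decompose h/3: e = e,  B = h(T,e,plus(false,6)),  T = tree(0,h(0,unit,0)).
Delete trivial equation e = e.
Bind B := h(T,e,plus(false,6)); no other remaining equation mentions B.
Bind T := tree(0,h(0,unit,0)). Substituting into the earlier binding gives B := h(tree(0,h(0,unit,0)),e,plus(false,6)).
Applying the MGU to either side gives tree(plus(e,tree(0,h(0,unit,0))),h(e,h(tree(0,h(0,unit,0)),e,plus(false,6)),tree(0,h(0,unit,0)))).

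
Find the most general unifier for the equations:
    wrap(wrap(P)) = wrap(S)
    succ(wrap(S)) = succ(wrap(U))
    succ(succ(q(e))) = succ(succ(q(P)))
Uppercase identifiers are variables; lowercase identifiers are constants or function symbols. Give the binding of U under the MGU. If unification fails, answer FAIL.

Decompose wrap/1: wrap(P) = S.
Bind S := wrap(P); substituting into the one remaining equation that mentions S gives: succ(wrap(wrap(P))) = succ(wrap(U)).
Decompose succ/1: wrap(wrap(P)) = wrap(U).
Decompose wrap/1: wrap(P) = U.
Bind U := wrap(P); no other remaining equation mentions U.
Decompose succ/1: succ(q(e)) = succ(q(P)).
Decompose succ/1: q(e) = q(P).
Decompose q/1: e = P.
Bind P := e. Substituting into the earlier bindings gives S := wrap(e), U := wrap(e).
MGU = { S ↦ wrap(e), U ↦ wrap(e), P ↦ e }, so U ↦ wrap(e).

wrap(e)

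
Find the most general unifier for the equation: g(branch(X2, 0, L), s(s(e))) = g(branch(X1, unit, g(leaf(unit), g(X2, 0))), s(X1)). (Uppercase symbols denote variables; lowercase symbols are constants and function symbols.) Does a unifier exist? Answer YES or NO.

NO

Decompose g/2: branch(X2, 0, L) = branch(X1, unit, g(leaf(unit), g(X2, 0))),  s(s(e)) = s(X1).
Decompose branch/3: X2 = X1,  0 = unit,  L = g(leaf(unit), g(X2, 0)).
Bind X2 := X1; substituting into the one remaining equation that mentions X2 gives: L = g(leaf(unit), g(X1, 0)).
Clash: constants 0 and unit differ; no unifier exists.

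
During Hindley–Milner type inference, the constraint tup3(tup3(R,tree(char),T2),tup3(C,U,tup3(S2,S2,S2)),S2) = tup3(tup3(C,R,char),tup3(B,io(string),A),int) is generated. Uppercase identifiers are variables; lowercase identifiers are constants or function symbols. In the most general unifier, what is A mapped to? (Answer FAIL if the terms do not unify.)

Decompose tup3/3: tup3(R,tree(char),T2) = tup3(C,R,char),  tup3(C,U,tup3(S2,S2,S2)) = tup3(B,io(string),A),  S2 = int.
Decompose tup3/3: R = C,  tree(char) = R,  T2 = char.
Bind R := C; substituting into the one remaining equation that mentions R gives: tree(char) = C.
Bind C := tree(char); substituting into the one remaining equation that mentions C gives: tup3(tree(char),U,tup3(S2,S2,S2)) = tup3(B,io(string),A). Substituting into the earlier binding gives R := tree(char).
Bind T2 := char; no other remaining equation mentions T2.
Decompose tup3/3: tree(char) = B,  U = io(string),  tup3(S2,S2,S2) = A.
Bind B := tree(char); no other remaining equation mentions B.
Bind U := io(string); no other remaining equation mentions U.
Bind A := tup3(S2,S2,S2); no other remaining equation mentions A.
Bind S2 := int. Substituting into the earlier binding gives A := tup3(int,int,int).
MGU = { R -> tree(char), C -> tree(char), T2 -> char, B -> tree(char), U -> io(string), A -> tup3(int,int,int), S2 -> int }, so A -> tup3(int,int,int).

tup3(int,int,int)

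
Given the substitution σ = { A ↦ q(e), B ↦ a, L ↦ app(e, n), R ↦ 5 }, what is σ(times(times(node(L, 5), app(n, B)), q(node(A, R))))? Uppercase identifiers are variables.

Replace each occurrence of A with q(e).
Replace each occurrence of B with a.
Replace each occurrence of L with app(e, n).
Replace each occurrence of R with 5.
Result: times(times(node(app(e, n), 5), app(n, a)), q(node(q(e), 5))).

times(times(node(app(e, n), 5), app(n, a)), q(node(q(e), 5)))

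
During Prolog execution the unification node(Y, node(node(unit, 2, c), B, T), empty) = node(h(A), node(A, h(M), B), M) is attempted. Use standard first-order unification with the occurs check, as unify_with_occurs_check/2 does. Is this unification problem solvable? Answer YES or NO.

Decompose node/3: Y = h(A),  node(node(unit, 2, c), B, T) = node(A, h(M), B),  empty = M.
Bind Y := h(A); no other remaining equation mentions Y.
Decompose node/3: node(unit, 2, c) = A,  B = h(M),  T = B.
Bind A := node(unit, 2, c); no other remaining equation mentions A. Substituting into the earlier binding gives Y := h(node(unit, 2, c)).
Bind B := h(M); substituting into the one remaining equation that mentions B gives: T = h(M).
Bind T := h(M); no other remaining equation mentions T.
Bind M := empty. Substituting into the earlier bindings gives B := h(empty), T := h(empty).
No equations remain and no clash or occurs-check failure arose, so a unifier exists.

YES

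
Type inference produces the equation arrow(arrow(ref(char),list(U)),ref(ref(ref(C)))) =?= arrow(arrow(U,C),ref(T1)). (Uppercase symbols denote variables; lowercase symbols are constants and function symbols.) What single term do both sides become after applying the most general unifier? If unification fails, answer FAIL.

Decompose arrow/2: arrow(ref(char),list(U)) =?= arrow(U,C),  ref(ref(ref(C))) =?= ref(T1).
Decompose arrow/2: ref(char) =?= U,  list(U) =?= C.
Bind U := ref(char); substituting into the one remaining equation that mentions U gives: list(ref(char)) =?= C.
Bind C := list(ref(char)); substituting into the remaining equation gives: ref(ref(ref(list(ref(char))))) =?= ref(T1).
Decompose ref/1: ref(ref(list(ref(char)))) =?= T1.
Bind T1 := ref(ref(list(ref(char)))).
Applying the MGU to either side gives arrow(arrow(ref(char),list(ref(char))),ref(ref(ref(list(ref(char)))))).

arrow(arrow(ref(char),list(ref(char))),ref(ref(ref(list(ref(char))))))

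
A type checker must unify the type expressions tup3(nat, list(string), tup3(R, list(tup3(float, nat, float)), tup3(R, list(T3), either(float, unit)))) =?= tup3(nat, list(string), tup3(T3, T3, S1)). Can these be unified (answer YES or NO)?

YES

Decompose tup3/3: nat =?= nat,  list(string) =?= list(string),  tup3(R, list(tup3(float, nat, float)), tup3(R, list(T3), either(float, unit))) =?= tup3(T3, T3, S1).
Delete trivial equation nat =?= nat.
Delete trivial equation list(string) =?= list(string).
Decompose tup3/3: R =?= T3,  list(tup3(float, nat, float)) =?= T3,  tup3(R, list(T3), either(float, unit)) =?= S1.
Bind R := T3; substituting into the one remaining equation that mentions R gives: tup3(T3, list(T3), either(float, unit)) =?= S1.
Bind T3 := list(tup3(float, nat, float)); substituting into the remaining equation gives: tup3(list(tup3(float, nat, float)), list(list(tup3(float, nat, float))), either(float, unit)) =?= S1. Substituting into the earlier binding gives R := list(tup3(float, nat, float)).
Bind S1 := tup3(list(tup3(float, nat, float)), list(list(tup3(float, nat, float))), either(float, unit)).
No equations remain and no clash or occurs-check failure arose, so a unifier exists.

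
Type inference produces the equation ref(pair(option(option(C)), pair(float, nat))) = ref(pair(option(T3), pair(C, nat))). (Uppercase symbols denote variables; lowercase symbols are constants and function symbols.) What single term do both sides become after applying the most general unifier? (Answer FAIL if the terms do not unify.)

Decompose ref/1: pair(option(option(C)), pair(float, nat)) = pair(option(T3), pair(C, nat)).
Decompose pair/2: option(option(C)) = option(T3),  pair(float, nat) = pair(C, nat).
Decompose option/1: option(C) = T3.
Bind T3 := option(C); no other remaining equation mentions T3.
Decompose pair/2: float = C,  nat = nat.
Bind C := float; no other remaining equation mentions C. Substituting into the earlier binding gives T3 := option(float).
Delete trivial equation nat = nat.
Applying the MGU to either side gives ref(pair(option(option(float)), pair(float, nat))).

ref(pair(option(option(float)), pair(float, nat)))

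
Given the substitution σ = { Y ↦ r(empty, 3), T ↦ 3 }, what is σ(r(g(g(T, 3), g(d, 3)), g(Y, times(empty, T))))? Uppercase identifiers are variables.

Replace each occurrence of Y with r(empty, 3).
Replace each occurrence of T with 3.
Result: r(g(g(3, 3), g(d, 3)), g(r(empty, 3), times(empty, 3))).

r(g(g(3, 3), g(d, 3)), g(r(empty, 3), times(empty, 3)))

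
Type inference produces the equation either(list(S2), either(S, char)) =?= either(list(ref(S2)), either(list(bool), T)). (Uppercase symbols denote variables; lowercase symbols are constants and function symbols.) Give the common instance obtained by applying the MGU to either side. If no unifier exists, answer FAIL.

FAIL

Decompose either/2: list(S2) =?= list(ref(S2)),  either(S, char) =?= either(list(bool), T).
Decompose list/1: S2 =?= ref(S2).
Occurs check fails: S2 occurs in ref(S2); the equation S2 =?= ref(S2) has no finite solution.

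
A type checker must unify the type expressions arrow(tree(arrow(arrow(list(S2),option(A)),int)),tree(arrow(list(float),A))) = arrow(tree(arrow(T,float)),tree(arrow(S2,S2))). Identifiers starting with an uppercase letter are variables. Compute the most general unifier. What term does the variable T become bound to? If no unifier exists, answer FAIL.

FAIL

Decompose arrow/2: tree(arrow(arrow(list(S2),option(A)),int)) = tree(arrow(T,float)),  tree(arrow(list(float),A)) = tree(arrow(S2,S2)).
Decompose tree/1: arrow(arrow(list(S2),option(A)),int) = arrow(T,float).
Decompose arrow/2: arrow(list(S2),option(A)) = T,  int = float.
Bind T := arrow(list(S2),option(A)); no other remaining equation mentions T.
Clash: constants int and float differ; no unifier exists.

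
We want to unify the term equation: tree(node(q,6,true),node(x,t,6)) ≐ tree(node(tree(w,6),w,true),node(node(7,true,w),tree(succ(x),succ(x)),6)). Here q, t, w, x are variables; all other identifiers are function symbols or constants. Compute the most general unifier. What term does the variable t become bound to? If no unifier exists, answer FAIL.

tree(succ(node(7,true,6)),succ(node(7,true,6)))

Decompose tree/2: node(q,6,true) ≐ node(tree(w,6),w,true),  node(x,t,6) ≐ node(node(7,true,w),tree(succ(x),succ(x)),6).
Decompose node/3: q ≐ tree(w,6),  6 ≐ w,  true ≐ true.
Bind q := tree(w,6); no other remaining equation mentions q.
Bind w := 6; substituting into the one remaining equation that mentions w gives: node(x,t,6) ≐ node(node(7,true,6),tree(succ(x),succ(x)),6). Substituting into the earlier binding gives q := tree(6,6).
Delete trivial equation true ≐ true.
Decompose node/3: x ≐ node(7,true,6),  t ≐ tree(succ(x),succ(x)),  6 ≐ 6.
Bind x := node(7,true,6); substituting into the one remaining equation that mentions x gives: t ≐ tree(succ(node(7,true,6)),succ(node(7,true,6))).
Bind t := tree(succ(node(7,true,6)),succ(node(7,true,6))); no other remaining equation mentions t.
Delete trivial equation 6 ≐ 6.
MGU = { q ↦ tree(6,6), w ↦ 6, x ↦ node(7,true,6), t ↦ tree(succ(node(7,true,6)),succ(node(7,true,6))) }, so t ↦ tree(succ(node(7,true,6)),succ(node(7,true,6))).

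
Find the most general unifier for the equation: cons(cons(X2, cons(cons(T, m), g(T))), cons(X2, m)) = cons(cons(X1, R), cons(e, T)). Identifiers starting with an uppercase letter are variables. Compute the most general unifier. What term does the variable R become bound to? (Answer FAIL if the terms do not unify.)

cons(cons(m, m), g(m))

Decompose cons/2: cons(X2, cons(cons(T, m), g(T))) = cons(X1, R),  cons(X2, m) = cons(e, T).
Decompose cons/2: X2 = X1,  cons(cons(T, m), g(T)) = R.
Bind X2 := X1; substituting into the one remaining equation that mentions X2 gives: cons(X1, m) = cons(e, T).
Bind R := cons(cons(T, m), g(T)); no other remaining equation mentions R.
Decompose cons/2: X1 = e,  m = T.
Bind X1 := e; no other remaining equation mentions X1. Substituting into the earlier binding gives X2 := e.
Bind T := m. Substituting into the earlier binding gives R := cons(cons(m, m), g(m)).
MGU = { X2 -> e, R -> cons(cons(m, m), g(m)), X1 -> e, T -> m }, so R -> cons(cons(m, m), g(m)).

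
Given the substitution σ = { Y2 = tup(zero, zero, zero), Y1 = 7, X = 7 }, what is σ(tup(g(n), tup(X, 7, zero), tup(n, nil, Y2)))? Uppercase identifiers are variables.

Replace each occurrence of Y2 with tup(zero, zero, zero).
Replace each occurrence of X with 7.
Result: tup(g(n), tup(7, 7, zero), tup(n, nil, tup(zero, zero, zero))).

tup(g(n), tup(7, 7, zero), tup(n, nil, tup(zero, zero, zero)))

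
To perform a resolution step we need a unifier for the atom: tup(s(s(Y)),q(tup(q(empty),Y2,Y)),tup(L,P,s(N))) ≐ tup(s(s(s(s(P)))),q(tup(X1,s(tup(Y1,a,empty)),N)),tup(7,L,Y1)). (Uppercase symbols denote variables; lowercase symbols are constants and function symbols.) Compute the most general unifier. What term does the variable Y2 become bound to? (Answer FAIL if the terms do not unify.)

Decompose tup/3: s(s(Y)) ≐ s(s(s(s(P)))),  q(tup(q(empty),Y2,Y)) ≐ q(tup(X1,s(tup(Y1,a,empty)),N)),  tup(L,P,s(N)) ≐ tup(7,L,Y1).
Decompose s/1: s(Y) ≐ s(s(s(P))).
Decompose s/1: Y ≐ s(s(P)).
Bind Y := s(s(P)); substituting into the one remaining equation that mentions Y gives: q(tup(q(empty),Y2,s(s(P)))) ≐ q(tup(X1,s(tup(Y1,a,empty)),N)).
Decompose q/1: tup(q(empty),Y2,s(s(P))) ≐ tup(X1,s(tup(Y1,a,empty)),N).
Decompose tup/3: q(empty) ≐ X1,  Y2 ≐ s(tup(Y1,a,empty)),  s(s(P)) ≐ N.
Bind X1 := q(empty); no other remaining equation mentions X1.
Bind Y2 := s(tup(Y1,a,empty)); no other remaining equation mentions Y2.
Bind N := s(s(P)); substituting into the remaining equation gives: tup(L,P,s(s(s(P)))) ≐ tup(7,L,Y1).
Decompose tup/3: L ≐ 7,  P ≐ L,  s(s(s(P))) ≐ Y1.
Bind L := 7; substituting into the one remaining equation that mentions L gives: P ≐ 7.
Bind P := 7; substituting into the remaining equation gives: s(s(s(7))) ≐ Y1. Substituting into the earlier bindings gives Y := s(s(7)), N := s(s(7)).
Bind Y1 := s(s(s(7))). Substituting into the earlier binding gives Y2 := s(tup(s(s(s(7))),a,empty)).
MGU = { Y -> s(s(7)), X1 -> q(empty), Y2 -> s(tup(s(s(s(7))),a,empty)), N -> s(s(7)), L -> 7, P -> 7, Y1 -> s(s(s(7))) }, so Y2 -> s(tup(s(s(s(7))),a,empty)).

s(tup(s(s(s(7))),a,empty))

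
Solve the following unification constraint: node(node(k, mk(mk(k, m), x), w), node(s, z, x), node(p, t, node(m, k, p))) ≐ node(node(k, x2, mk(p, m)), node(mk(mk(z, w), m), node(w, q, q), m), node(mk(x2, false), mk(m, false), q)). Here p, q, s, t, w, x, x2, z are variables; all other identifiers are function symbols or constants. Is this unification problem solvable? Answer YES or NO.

Decompose node/3: node(k, mk(mk(k, m), x), w) ≐ node(k, x2, mk(p, m)),  node(s, z, x) ≐ node(mk(mk(z, w), m), node(w, q, q), m),  node(p, t, node(m, k, p)) ≐ node(mk(x2, false), mk(m, false), q).
Decompose node/3: k ≐ k,  mk(mk(k, m), x) ≐ x2,  w ≐ mk(p, m).
Delete trivial equation k ≐ k.
Bind x2 := mk(mk(k, m), x); substituting into the one remaining equation that mentions x2 gives: node(p, t, node(m, k, p)) ≐ node(mk(mk(mk(k, m), x), false), mk(m, false), q).
Bind w := mk(p, m); substituting into the one remaining equation that mentions w gives: node(s, z, x) ≐ node(mk(mk(z, mk(p, m)), m), node(mk(p, m), q, q), m).
Decompose node/3: s ≐ mk(mk(z, mk(p, m)), m),  z ≐ node(mk(p, m), q, q),  x ≐ m.
Bind s := mk(mk(z, mk(p, m)), m); no other remaining equation mentions s.
Bind z := node(mk(p, m), q, q); no other remaining equation mentions z. Substituting into the earlier binding gives s := mk(mk(node(mk(p, m), q, q), mk(p, m)), m).
Bind x := m; substituting into the remaining equation gives: node(p, t, node(m, k, p)) ≐ node(mk(mk(mk(k, m), m), false), mk(m, false), q). Substituting into the earlier binding gives x2 := mk(mk(k, m), m).
Decompose node/3: p ≐ mk(mk(mk(k, m), m), false),  t ≐ mk(m, false),  node(m, k, p) ≐ q.
Bind p := mk(mk(mk(k, m), m), false); substituting into the one remaining equation that mentions p gives: node(m, k, mk(mk(mk(k, m), m), false)) ≐ q. Substituting into the earlier bindings gives w := mk(mk(mk(mk(k, m), m), false), m), s := mk(mk(node(mk(mk(mk(mk(k, m), m), false), m), q, q), mk(mk(mk(mk(k, m), m), false), m)), m), z := node(mk(mk(mk(mk(k, m), m), false), m), q, q).
Bind t := mk(m, false); no other remaining equation mentions t.
Bind q := node(m, k, mk(mk(mk(k, m), m), false)). Substituting into the earlier bindings gives s := mk(mk(node(mk(mk(mk(mk(k, m), m), false), m), node(m, k, mk(mk(mk(k, m), m), false)), node(m, k, mk(mk(mk(k, m), m), false))), mk(mk(mk(mk(k, m), m), false), m)), m), z := node(mk(mk(mk(mk(k, m), m), false), m), node(m, k, mk(mk(mk(k, m), m), false)), node(m, k, mk(mk(mk(k, m), m), false))).
No equations remain and no clash or occurs-check failure arose, so a unifier exists.

YES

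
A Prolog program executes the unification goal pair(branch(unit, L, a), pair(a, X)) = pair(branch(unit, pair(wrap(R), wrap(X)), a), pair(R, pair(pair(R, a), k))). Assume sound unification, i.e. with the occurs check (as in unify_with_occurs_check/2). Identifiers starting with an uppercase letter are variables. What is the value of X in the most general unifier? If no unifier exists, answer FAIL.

Decompose pair/2: branch(unit, L, a) = branch(unit, pair(wrap(R), wrap(X)), a),  pair(a, X) = pair(R, pair(pair(R, a), k)).
Decompose branch/3: unit = unit,  L = pair(wrap(R), wrap(X)),  a = a.
Delete trivial equation unit = unit.
Bind L := pair(wrap(R), wrap(X)); no other remaining equation mentions L.
Delete trivial equation a = a.
Decompose pair/2: a = R,  X = pair(pair(R, a), k).
Bind R := a; substituting into the remaining equation gives: X = pair(pair(a, a), k). Substituting into the earlier binding gives L := pair(wrap(a), wrap(X)).
Bind X := pair(pair(a, a), k). Substituting into the earlier binding gives L := pair(wrap(a), wrap(pair(pair(a, a), k))).
MGU = { L = pair(wrap(a), wrap(pair(pair(a, a), k))), R = a, X = pair(pair(a, a), k) }, so X = pair(pair(a, a), k).

pair(pair(a, a), k)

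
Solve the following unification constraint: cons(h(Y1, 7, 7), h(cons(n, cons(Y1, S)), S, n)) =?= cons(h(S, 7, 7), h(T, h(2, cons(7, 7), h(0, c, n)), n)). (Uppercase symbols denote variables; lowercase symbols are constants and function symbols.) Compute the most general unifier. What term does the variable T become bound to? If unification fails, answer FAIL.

cons(n, cons(h(2, cons(7, 7), h(0, c, n)), h(2, cons(7, 7), h(0, c, n))))

Decompose cons/2: h(Y1, 7, 7) =?= h(S, 7, 7),  h(cons(n, cons(Y1, S)), S, n) =?= h(T, h(2, cons(7, 7), h(0, c, n)), n).
Decompose h/3: Y1 =?= S,  7 =?= 7,  7 =?= 7.
Bind Y1 := S; substituting into the one remaining equation that mentions Y1 gives: h(cons(n, cons(S, S)), S, n) =?= h(T, h(2, cons(7, 7), h(0, c, n)), n).
Delete trivial equation 7 =?= 7.
Delete trivial equation 7 =?= 7.
Decompose h/3: cons(n, cons(S, S)) =?= T,  S =?= h(2, cons(7, 7), h(0, c, n)),  n =?= n.
Bind T := cons(n, cons(S, S)); no other remaining equation mentions T.
Bind S := h(2, cons(7, 7), h(0, c, n)); no other remaining equation mentions S. Substituting into the earlier bindings gives Y1 := h(2, cons(7, 7), h(0, c, n)), T := cons(n, cons(h(2, cons(7, 7), h(0, c, n)), h(2, cons(7, 7), h(0, c, n)))).
Delete trivial equation n =?= n.
MGU = { Y1 := h(2, cons(7, 7), h(0, c, n)), T := cons(n, cons(h(2, cons(7, 7), h(0, c, n)), h(2, cons(7, 7), h(0, c, n)))), S := h(2, cons(7, 7), h(0, c, n)) }, so T := cons(n, cons(h(2, cons(7, 7), h(0, c, n)), h(2, cons(7, 7), h(0, c, n)))).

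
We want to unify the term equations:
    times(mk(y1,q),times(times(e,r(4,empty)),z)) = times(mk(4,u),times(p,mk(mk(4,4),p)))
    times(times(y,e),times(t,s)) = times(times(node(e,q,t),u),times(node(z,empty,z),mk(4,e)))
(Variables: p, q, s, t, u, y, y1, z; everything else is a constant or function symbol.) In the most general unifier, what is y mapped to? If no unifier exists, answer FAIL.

node(e,e,node(mk(mk(4,4),times(e,r(4,empty))),empty,mk(mk(4,4),times(e,r(4,empty)))))

Decompose times/2: mk(y1,q) = mk(4,u),  times(times(e,r(4,empty)),z) = times(p,mk(mk(4,4),p)).
Decompose mk/2: y1 = 4,  q = u.
Bind y1 := 4; no other remaining equation mentions y1.
Bind q := u; substituting into the one remaining equation that mentions q gives: times(times(y,e),times(t,s)) = times(times(node(e,u,t),u),times(node(z,empty,z),mk(4,e))).
Decompose times/2: times(e,r(4,empty)) = p,  z = mk(mk(4,4),p).
Bind p := times(e,r(4,empty)); substituting into the one remaining equation that mentions p gives: z = mk(mk(4,4),times(e,r(4,empty))).
Bind z := mk(mk(4,4),times(e,r(4,empty))); substituting into the remaining equation gives: times(times(y,e),times(t,s)) = times(times(node(e,u,t),u),times(node(mk(mk(4,4),times(e,r(4,empty))),empty,mk(mk(4,4),times(e,r(4,empty)))),mk(4,e))).
Decompose times/2: times(y,e) = times(node(e,u,t),u),  times(t,s) = times(node(mk(mk(4,4),times(e,r(4,empty))),empty,mk(mk(4,4),times(e,r(4,empty)))),mk(4,e)).
Decompose times/2: y = node(e,u,t),  e = u.
Bind y := node(e,u,t); no other remaining equation mentions y.
Bind u := e; no other remaining equation mentions u. Substituting into the earlier bindings gives q := e, y := node(e,e,t).
Decompose times/2: t = node(mk(mk(4,4),times(e,r(4,empty))),empty,mk(mk(4,4),times(e,r(4,empty)))),  s = mk(4,e).
Bind t := node(mk(mk(4,4),times(e,r(4,empty))),empty,mk(mk(4,4),times(e,r(4,empty)))); no other remaining equation mentions t. Substituting into the earlier binding gives y := node(e,e,node(mk(mk(4,4),times(e,r(4,empty))),empty,mk(mk(4,4),times(e,r(4,empty))))).
Bind s := mk(4,e).
MGU = { y1 := 4, q := e, p := times(e,r(4,empty)), z := mk(mk(4,4),times(e,r(4,empty))), y := node(e,e,node(mk(mk(4,4),times(e,r(4,empty))),empty,mk(mk(4,4),times(e,r(4,empty))))), u := e, t := node(mk(mk(4,4),times(e,r(4,empty))),empty,mk(mk(4,4),times(e,r(4,empty)))), s := mk(4,e) }, so y := node(e,e,node(mk(mk(4,4),times(e,r(4,empty))),empty,mk(mk(4,4),times(e,r(4,empty))))).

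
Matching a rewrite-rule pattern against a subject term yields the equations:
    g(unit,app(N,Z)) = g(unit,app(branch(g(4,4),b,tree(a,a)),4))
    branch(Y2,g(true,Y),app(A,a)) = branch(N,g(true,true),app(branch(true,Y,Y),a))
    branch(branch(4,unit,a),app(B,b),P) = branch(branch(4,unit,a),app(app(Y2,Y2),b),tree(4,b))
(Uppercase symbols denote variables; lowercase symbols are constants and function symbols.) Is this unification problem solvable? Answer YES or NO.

Decompose g/2: unit = unit,  app(N,Z) = app(branch(g(4,4),b,tree(a,a)),4).
Delete trivial equation unit = unit.
Decompose app/2: N = branch(g(4,4),b,tree(a,a)),  Z = 4.
Bind N := branch(g(4,4),b,tree(a,a)); substituting into the one remaining equation that mentions N gives: branch(Y2,g(true,Y),app(A,a)) = branch(branch(g(4,4),b,tree(a,a)),g(true,true),app(branch(true,Y,Y),a)).
Bind Z := 4; no other remaining equation mentions Z.
Decompose branch/3: Y2 = branch(g(4,4),b,tree(a,a)),  g(true,Y) = g(true,true),  app(A,a) = app(branch(true,Y,Y),a).
Bind Y2 := branch(g(4,4),b,tree(a,a)); substituting into the one remaining equation that mentions Y2 gives: branch(branch(4,unit,a),app(B,b),P) = branch(branch(4,unit,a),app(app(branch(g(4,4),b,tree(a,a)),branch(g(4,4),b,tree(a,a))),b),tree(4,b)).
Decompose g/2: true = true,  Y = true.
Delete trivial equation true = true.
Bind Y := true; substituting into the one remaining equation that mentions Y gives: app(A,a) = app(branch(true,true,true),a).
Decompose app/2: A = branch(true,true,true),  a = a.
Bind A := branch(true,true,true); no other remaining equation mentions A.
Delete trivial equation a = a.
Decompose branch/3: branch(4,unit,a) = branch(4,unit,a),  app(B,b) = app(app(branch(g(4,4),b,tree(a,a)),branch(g(4,4),b,tree(a,a))),b),  P = tree(4,b).
Delete trivial equation branch(4,unit,a) = branch(4,unit,a).
Decompose app/2: B = app(branch(g(4,4),b,tree(a,a)),branch(g(4,4),b,tree(a,a))),  b = b.
Bind B := app(branch(g(4,4),b,tree(a,a)),branch(g(4,4),b,tree(a,a))); no other remaining equation mentions B.
Delete trivial equation b = b.
Bind P := tree(4,b).
No equations remain and no clash or occurs-check failure arose, so a unifier exists.

YES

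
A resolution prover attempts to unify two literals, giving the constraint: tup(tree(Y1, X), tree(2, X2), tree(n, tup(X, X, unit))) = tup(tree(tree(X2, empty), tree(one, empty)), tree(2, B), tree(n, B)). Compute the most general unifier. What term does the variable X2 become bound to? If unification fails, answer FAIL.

Decompose tup/3: tree(Y1, X) = tree(tree(X2, empty), tree(one, empty)),  tree(2, X2) = tree(2, B),  tree(n, tup(X, X, unit)) = tree(n, B).
Decompose tree/2: Y1 = tree(X2, empty),  X = tree(one, empty).
Bind Y1 := tree(X2, empty); no other remaining equation mentions Y1.
Bind X := tree(one, empty); substituting into the one remaining equation that mentions X gives: tree(n, tup(tree(one, empty), tree(one, empty), unit)) = tree(n, B).
Decompose tree/2: 2 = 2,  X2 = B.
Delete trivial equation 2 = 2.
Bind X2 := B; no other remaining equation mentions X2. Substituting into the earlier binding gives Y1 := tree(B, empty).
Decompose tree/2: n = n,  tup(tree(one, empty), tree(one, empty), unit) = B.
Delete trivial equation n = n.
Bind B := tup(tree(one, empty), tree(one, empty), unit). Substituting into the earlier bindings gives Y1 := tree(tup(tree(one, empty), tree(one, empty), unit), empty), X2 := tup(tree(one, empty), tree(one, empty), unit).
MGU = { Y1 ↦ tree(tup(tree(one, empty), tree(one, empty), unit), empty), X ↦ tree(one, empty), X2 ↦ tup(tree(one, empty), tree(one, empty), unit), B ↦ tup(tree(one, empty), tree(one, empty), unit) }, so X2 ↦ tup(tree(one, empty), tree(one, empty), unit).

tup(tree(one, empty), tree(one, empty), unit)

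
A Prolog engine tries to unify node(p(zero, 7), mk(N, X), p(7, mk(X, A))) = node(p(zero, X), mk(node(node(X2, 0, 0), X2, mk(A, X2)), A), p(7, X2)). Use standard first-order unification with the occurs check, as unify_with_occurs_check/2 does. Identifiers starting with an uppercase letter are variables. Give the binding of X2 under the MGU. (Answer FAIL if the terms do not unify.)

mk(7, 7)

Decompose node/3: p(zero, 7) = p(zero, X),  mk(N, X) = mk(node(node(X2, 0, 0), X2, mk(A, X2)), A),  p(7, mk(X, A)) = p(7, X2).
Decompose p/2: zero = zero,  7 = X.
Delete trivial equation zero = zero.
Bind X := 7; substituting into the remaining equations gives: mk(N, 7) = mk(node(node(X2, 0, 0), X2, mk(A, X2)), A),  p(7, mk(7, A)) = p(7, X2).
Decompose mk/2: N = node(node(X2, 0, 0), X2, mk(A, X2)),  7 = A.
Bind N := node(node(X2, 0, 0), X2, mk(A, X2)); no other remaining equation mentions N.
Bind A := 7; substituting into the remaining equation gives: p(7, mk(7, 7)) = p(7, X2). Substituting into the earlier binding gives N := node(node(X2, 0, 0), X2, mk(7, X2)).
Decompose p/2: 7 = 7,  mk(7, 7) = X2.
Delete trivial equation 7 = 7.
Bind X2 := mk(7, 7). Substituting into the earlier binding gives N := node(node(mk(7, 7), 0, 0), mk(7, 7), mk(7, mk(7, 7))).
MGU = { X ↦ 7, N ↦ node(node(mk(7, 7), 0, 0), mk(7, 7), mk(7, mk(7, 7))), A ↦ 7, X2 ↦ mk(7, 7) }, so X2 ↦ mk(7, 7).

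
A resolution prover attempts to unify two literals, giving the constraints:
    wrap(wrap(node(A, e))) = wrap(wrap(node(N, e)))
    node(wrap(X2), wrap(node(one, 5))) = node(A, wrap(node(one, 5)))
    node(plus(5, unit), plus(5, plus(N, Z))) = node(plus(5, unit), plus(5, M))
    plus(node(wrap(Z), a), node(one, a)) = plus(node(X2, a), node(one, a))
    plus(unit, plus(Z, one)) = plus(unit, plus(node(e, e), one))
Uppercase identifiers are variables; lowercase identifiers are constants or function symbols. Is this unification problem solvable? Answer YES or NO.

Decompose wrap/1: wrap(node(A, e)) = wrap(node(N, e)).
Decompose wrap/1: node(A, e) = node(N, e).
Decompose node/2: A = N,  e = e.
Bind A := N; substituting into the one remaining equation that mentions A gives: node(wrap(X2), wrap(node(one, 5))) = node(N, wrap(node(one, 5))).
Delete trivial equation e = e.
Decompose node/2: wrap(X2) = N,  wrap(node(one, 5)) = wrap(node(one, 5)).
Bind N := wrap(X2); substituting into the one remaining equation that mentions N gives: node(plus(5, unit), plus(5, plus(wrap(X2), Z))) = node(plus(5, unit), plus(5, M)). Substituting into the earlier binding gives A := wrap(X2).
Delete trivial equation wrap(node(one, 5)) = wrap(node(one, 5)).
Decompose node/2: plus(5, unit) = plus(5, unit),  plus(5, plus(wrap(X2), Z)) = plus(5, M).
Delete trivial equation plus(5, unit) = plus(5, unit).
Decompose plus/2: 5 = 5,  plus(wrap(X2), Z) = M.
Delete trivial equation 5 = 5.
Bind M := plus(wrap(X2), Z); no other remaining equation mentions M.
Decompose plus/2: node(wrap(Z), a) = node(X2, a),  node(one, a) = node(one, a).
Decompose node/2: wrap(Z) = X2,  a = a.
Bind X2 := wrap(Z); no other remaining equation mentions X2. Substituting into the earlier bindings gives A := wrap(wrap(Z)), N := wrap(wrap(Z)), M := plus(wrap(wrap(Z)), Z).
Delete trivial equation a = a.
Delete trivial equation node(one, a) = node(one, a).
Decompose plus/2: unit = unit,  plus(Z, one) = plus(node(e, e), one).
Delete trivial equation unit = unit.
Decompose plus/2: Z = node(e, e),  one = one.
Bind Z := node(e, e); no other remaining equation mentions Z. Substituting into the earlier bindings gives A := wrap(wrap(node(e, e))), N := wrap(wrap(node(e, e))), M := plus(wrap(wrap(node(e, e))), node(e, e)), X2 := wrap(node(e, e)).
Delete trivial equation one = one.
No equations remain and no clash or occurs-check failure arose, so a unifier exists.

YES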